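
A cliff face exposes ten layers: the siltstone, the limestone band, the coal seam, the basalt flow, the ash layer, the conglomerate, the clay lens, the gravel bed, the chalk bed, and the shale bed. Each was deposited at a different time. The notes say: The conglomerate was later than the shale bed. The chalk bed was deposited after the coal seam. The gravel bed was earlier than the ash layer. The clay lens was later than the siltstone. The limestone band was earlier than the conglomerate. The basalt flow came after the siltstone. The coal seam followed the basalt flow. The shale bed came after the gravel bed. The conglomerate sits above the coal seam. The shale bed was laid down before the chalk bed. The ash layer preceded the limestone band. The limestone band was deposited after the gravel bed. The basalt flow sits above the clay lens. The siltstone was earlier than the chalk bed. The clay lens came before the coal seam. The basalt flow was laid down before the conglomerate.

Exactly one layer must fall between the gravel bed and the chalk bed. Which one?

Tracing the constraints gives the gravel bed → the shale bed → the chalk bed, so the shale bed sits after the gravel bed and before the chalk bed.
No other layer is forced both after the gravel bed and before the chalk bed.

the shale bed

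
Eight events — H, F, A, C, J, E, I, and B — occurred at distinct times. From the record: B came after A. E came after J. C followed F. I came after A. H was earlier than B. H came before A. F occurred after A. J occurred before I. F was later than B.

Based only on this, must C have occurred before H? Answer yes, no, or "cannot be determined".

Tracing the constraints gives H → B → F → C, so H must come before C.
That means C cannot be before H.

no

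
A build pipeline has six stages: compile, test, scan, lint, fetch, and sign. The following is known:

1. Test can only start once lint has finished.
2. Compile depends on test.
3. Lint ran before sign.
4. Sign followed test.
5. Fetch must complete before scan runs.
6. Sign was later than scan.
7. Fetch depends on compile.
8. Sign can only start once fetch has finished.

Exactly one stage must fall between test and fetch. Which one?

Tracing the constraints gives test → compile → fetch, so compile sits after test and before fetch.
No other stage is forced both after test and before fetch.

compile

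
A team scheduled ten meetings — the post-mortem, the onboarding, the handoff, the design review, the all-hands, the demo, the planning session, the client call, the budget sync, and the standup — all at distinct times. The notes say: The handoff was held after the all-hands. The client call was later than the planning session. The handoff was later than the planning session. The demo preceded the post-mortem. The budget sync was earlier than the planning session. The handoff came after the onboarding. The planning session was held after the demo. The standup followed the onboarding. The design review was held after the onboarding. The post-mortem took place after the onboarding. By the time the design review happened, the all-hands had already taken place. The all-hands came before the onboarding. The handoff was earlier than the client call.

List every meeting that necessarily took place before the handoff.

the all-hands, the budget sync, the demo, the onboarding, the planning session

Directly stated before the handoff: the all-hands, the onboarding, and the planning session.
The budget sync reaches the handoff via the budget sync → the planning session → the handoff.
The demo reaches the handoff via the demo → the planning session → the handoff.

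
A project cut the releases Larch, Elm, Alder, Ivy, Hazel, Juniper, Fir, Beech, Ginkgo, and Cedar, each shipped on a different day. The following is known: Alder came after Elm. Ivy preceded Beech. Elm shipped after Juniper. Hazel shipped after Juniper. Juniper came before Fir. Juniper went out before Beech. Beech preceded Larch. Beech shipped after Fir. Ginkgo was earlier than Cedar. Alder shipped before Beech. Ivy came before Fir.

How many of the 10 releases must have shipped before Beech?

5

Directly stated before Beech: Alder, Fir, Ivy, and Juniper.
Elm reaches Beech via Elm → Alder → Beech.
No chain forces Ginkgo (or any of the others) ahead of Beech.
That's Alder, Elm, Fir, Ivy, and Juniper — 5 in all.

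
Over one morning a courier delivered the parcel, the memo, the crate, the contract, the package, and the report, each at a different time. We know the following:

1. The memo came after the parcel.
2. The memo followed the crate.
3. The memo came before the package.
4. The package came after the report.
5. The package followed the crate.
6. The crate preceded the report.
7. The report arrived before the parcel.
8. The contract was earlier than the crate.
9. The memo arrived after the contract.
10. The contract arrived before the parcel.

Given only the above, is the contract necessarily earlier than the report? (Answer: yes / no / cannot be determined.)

Chain the constraints: the contract → the crate → the report. Each link is directly stated, so the contract comes before the report.

yes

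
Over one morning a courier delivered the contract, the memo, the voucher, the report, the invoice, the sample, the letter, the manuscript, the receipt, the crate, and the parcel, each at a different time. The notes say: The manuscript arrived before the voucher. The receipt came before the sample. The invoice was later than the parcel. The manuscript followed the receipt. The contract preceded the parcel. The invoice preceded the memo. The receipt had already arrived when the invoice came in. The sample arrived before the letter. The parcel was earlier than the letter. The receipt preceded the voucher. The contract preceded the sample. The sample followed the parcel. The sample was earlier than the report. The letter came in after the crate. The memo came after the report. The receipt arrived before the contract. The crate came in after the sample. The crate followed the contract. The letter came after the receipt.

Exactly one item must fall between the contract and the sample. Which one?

Tracing the constraints gives the contract → the parcel → the sample, so the parcel sits after the contract and before the sample.
No other item is forced both after the contract and before the sample.

the parcel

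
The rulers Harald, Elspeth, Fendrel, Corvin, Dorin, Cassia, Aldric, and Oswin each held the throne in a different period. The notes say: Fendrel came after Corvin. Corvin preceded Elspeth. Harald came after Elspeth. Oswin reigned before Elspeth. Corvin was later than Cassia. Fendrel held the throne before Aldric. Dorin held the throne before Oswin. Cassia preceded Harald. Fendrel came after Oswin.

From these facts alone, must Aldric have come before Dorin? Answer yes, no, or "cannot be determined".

no

Tracing the constraints gives Dorin → Oswin → Fendrel → Aldric, so Dorin must come before Aldric.
That means Aldric cannot be before Dorin.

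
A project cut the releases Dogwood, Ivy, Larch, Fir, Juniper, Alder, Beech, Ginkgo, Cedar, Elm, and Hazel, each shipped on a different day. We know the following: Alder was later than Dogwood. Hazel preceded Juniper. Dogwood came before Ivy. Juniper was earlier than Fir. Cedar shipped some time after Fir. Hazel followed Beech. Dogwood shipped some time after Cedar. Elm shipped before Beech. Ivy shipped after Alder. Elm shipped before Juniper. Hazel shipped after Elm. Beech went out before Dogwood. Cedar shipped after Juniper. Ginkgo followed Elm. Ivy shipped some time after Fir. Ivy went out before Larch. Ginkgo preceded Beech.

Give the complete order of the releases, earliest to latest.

The constraints fix every adjacent pair, so only one ordering works:
Elm → Ginkgo → Beech → Hazel → Juniper → Fir → Cedar → Dogwood → Alder → Ivy → Larch.

Elm, Ginkgo, Beech, Hazel, Juniper, Fir, Cedar, Dogwood, Alder, Ivy, Larch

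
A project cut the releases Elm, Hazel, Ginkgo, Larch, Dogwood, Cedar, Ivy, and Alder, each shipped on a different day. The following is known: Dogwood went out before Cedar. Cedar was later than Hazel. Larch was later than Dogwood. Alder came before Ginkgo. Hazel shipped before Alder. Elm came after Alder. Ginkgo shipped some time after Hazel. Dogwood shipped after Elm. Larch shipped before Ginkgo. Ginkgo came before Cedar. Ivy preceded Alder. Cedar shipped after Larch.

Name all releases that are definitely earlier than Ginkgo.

Directly stated before Ginkgo: Alder, Hazel, and Larch.
Dogwood reaches Ginkgo via Dogwood → Larch → Ginkgo.
Elm reaches Ginkgo via Elm → Dogwood → Larch → Ginkgo.
Ivy reaches Ginkgo via Ivy → Alder → Ginkgo.
No chain forces Cedar ahead of Ginkgo.

Alder, Dogwood, Elm, Hazel, Ivy, Larch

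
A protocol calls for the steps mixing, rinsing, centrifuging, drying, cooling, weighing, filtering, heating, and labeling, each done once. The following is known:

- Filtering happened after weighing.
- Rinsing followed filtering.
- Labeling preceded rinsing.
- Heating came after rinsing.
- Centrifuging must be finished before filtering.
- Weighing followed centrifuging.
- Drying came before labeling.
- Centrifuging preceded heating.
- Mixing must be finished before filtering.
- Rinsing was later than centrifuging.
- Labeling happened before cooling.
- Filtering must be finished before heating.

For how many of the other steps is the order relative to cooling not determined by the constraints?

6

Forced before cooling: drying and labeling.
That leaves centrifuging, filtering, heating, mixing, rinsing, and weighing with no forced order relative to cooling — 6.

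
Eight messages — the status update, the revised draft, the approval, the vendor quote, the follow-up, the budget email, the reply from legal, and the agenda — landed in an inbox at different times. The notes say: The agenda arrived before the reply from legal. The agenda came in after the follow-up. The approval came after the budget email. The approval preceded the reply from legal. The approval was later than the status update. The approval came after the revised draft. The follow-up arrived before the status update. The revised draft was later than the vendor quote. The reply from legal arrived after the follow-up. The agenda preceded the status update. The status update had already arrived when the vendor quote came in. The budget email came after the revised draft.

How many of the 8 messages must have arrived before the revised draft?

4

Directly stated before the revised draft: the vendor quote.
The agenda reaches the revised draft via the agenda → the status update → the vendor quote → the revised draft.
The follow-up reaches the revised draft via the follow-up → the status update → the vendor quote → the revised draft.
The status update reaches the revised draft via the status update → the vendor quote → the revised draft.
That's the agenda, the follow-up, the status update, and the vendor quote — 4 in all.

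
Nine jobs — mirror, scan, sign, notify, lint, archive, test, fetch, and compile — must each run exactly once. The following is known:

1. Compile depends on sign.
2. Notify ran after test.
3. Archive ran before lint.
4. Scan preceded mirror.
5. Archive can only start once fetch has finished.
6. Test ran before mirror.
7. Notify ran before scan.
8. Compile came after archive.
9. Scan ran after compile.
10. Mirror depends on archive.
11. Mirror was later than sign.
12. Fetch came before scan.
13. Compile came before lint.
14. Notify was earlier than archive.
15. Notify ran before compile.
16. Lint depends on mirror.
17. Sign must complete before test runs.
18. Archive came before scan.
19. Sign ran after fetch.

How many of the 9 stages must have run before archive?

4

Directly stated before archive: fetch and notify.
Sign reaches archive via sign → test → notify → archive.
Test reaches archive via test → notify → archive.
That's fetch, notify, sign, and test — 4 in all.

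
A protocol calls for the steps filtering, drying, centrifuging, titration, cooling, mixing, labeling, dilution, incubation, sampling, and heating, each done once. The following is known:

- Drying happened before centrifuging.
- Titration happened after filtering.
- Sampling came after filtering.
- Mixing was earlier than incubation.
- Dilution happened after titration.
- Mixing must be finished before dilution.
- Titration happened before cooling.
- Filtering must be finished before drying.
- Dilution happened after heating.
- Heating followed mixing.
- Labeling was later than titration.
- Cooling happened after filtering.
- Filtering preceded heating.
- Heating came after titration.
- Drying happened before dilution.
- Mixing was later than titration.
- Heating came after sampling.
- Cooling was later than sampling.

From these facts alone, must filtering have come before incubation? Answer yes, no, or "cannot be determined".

Chain the constraints: filtering → titration → mixing → incubation. Each link is directly stated, so filtering comes before incubation.

yes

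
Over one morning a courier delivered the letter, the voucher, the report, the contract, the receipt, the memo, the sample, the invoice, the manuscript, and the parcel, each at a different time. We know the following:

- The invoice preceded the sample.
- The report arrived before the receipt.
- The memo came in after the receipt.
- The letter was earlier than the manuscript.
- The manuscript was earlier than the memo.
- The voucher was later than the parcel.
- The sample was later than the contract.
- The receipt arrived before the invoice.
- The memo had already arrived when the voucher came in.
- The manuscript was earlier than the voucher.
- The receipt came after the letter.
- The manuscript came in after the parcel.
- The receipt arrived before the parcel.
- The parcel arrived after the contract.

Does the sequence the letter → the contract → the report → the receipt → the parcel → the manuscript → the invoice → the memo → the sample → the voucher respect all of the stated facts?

Check each stated constraint against the proposed order — e.g. the parcel is ahead of the voucher; the contract is ahead of the sample. Every pair is in the required order; nothing is violated.

yes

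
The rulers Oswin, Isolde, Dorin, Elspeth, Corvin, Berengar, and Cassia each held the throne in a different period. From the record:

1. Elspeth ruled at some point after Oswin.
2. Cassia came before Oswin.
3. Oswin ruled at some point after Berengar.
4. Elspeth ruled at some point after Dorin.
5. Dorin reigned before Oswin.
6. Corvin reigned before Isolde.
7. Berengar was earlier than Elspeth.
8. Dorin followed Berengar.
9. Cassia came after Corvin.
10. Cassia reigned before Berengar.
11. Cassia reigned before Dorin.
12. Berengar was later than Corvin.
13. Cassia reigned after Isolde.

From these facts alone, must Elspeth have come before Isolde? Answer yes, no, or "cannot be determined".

Tracing the constraints gives Isolde → Cassia → Berengar → Elspeth, so Isolde must come before Elspeth.
That means Elspeth cannot be before Isolde.

no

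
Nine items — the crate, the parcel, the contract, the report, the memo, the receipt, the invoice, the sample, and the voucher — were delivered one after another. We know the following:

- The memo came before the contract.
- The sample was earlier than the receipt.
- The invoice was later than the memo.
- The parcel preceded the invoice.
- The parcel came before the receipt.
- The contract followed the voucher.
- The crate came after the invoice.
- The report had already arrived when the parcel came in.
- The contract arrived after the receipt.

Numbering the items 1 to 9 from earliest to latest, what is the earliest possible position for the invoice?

4

The memo, the parcel, and the report must all come before the invoice — 3 forced predecessors.
Nothing else is forced ahead of the invoice, so its earliest slot is position 3 + 1 = 4.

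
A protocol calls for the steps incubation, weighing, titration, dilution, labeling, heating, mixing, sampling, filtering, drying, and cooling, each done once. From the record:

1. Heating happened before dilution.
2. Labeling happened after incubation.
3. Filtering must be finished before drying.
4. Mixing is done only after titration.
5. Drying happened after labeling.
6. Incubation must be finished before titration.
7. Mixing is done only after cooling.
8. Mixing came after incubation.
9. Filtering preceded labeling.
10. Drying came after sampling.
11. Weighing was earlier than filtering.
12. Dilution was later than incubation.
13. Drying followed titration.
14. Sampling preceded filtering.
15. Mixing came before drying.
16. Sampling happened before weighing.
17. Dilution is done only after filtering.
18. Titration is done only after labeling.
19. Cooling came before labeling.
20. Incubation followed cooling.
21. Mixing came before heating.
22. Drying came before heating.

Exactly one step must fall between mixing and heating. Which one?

drying

Tracing the constraints gives mixing → drying → heating, so drying sits after mixing and before heating.
No other step is forced both after mixing and before heating.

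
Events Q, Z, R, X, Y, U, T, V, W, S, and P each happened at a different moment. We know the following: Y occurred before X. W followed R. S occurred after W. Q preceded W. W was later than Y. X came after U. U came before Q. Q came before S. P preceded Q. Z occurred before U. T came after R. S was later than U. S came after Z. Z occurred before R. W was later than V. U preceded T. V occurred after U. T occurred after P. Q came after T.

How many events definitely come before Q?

Directly stated before Q: P, T, and U.
R reaches Q via R → T → Q.
Z reaches Q via Z → U → Q.
No chain forces X (or any of the others) ahead of Q.
That's P, R, T, U, and Z — 5 in all.

5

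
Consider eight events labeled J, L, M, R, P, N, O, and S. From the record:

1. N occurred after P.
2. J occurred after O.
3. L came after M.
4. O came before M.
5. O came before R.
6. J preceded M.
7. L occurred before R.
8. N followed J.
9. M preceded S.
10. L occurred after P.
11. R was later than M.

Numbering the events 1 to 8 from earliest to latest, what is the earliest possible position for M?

J and O must both come before M — 2 forced predecessors.
Nothing else is forced ahead of M, so its earliest slot is position 2 + 1 = 3.

3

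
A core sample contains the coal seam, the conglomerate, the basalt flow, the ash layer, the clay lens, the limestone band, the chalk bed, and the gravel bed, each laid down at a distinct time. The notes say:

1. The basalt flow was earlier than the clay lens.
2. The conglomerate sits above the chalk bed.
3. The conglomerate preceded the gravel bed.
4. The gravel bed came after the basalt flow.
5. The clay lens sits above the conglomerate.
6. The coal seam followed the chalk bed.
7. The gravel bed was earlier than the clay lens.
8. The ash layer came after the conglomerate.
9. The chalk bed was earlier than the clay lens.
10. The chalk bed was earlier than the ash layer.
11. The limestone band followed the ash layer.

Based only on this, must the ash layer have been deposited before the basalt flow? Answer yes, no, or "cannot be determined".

cannot be determined

No chain of stated constraints runs from the ash layer to the basalt flow, and none runs from the basalt flow to the ash layer either.
So the relative order of the ash layer and the basalt flow is not fixed by the given facts.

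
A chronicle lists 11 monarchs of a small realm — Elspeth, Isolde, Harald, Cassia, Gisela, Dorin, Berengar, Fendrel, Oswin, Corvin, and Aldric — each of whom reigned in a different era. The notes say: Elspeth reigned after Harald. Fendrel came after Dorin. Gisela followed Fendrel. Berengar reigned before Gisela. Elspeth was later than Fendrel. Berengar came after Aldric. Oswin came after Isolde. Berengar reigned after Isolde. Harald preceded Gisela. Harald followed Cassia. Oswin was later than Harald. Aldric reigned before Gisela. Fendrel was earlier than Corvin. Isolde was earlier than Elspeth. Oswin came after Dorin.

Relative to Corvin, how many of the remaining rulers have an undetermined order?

8

Forced before Corvin: Dorin and Fendrel.
That leaves Aldric, Berengar, Cassia, Elspeth, Gisela, Harald, Isolde, and Oswin with no forced order relative to Corvin — 8.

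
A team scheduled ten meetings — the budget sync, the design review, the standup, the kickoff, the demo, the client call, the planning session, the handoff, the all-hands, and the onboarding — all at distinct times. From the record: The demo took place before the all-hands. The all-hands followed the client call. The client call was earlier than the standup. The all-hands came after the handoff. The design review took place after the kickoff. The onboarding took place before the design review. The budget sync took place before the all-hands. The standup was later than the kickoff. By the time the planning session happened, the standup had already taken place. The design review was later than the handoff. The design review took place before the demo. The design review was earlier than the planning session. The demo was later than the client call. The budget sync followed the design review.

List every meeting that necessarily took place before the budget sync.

Directly stated before the budget sync: the design review.
The handoff reaches the budget sync via the handoff → the design review → the budget sync.
The kickoff reaches the budget sync via the kickoff → the design review → the budget sync.
The onboarding reaches the budget sync via the onboarding → the design review → the budget sync.
No chain forces the standup (or any of the others) ahead of the budget sync.

the design review, the handoff, the kickoff, the onboarding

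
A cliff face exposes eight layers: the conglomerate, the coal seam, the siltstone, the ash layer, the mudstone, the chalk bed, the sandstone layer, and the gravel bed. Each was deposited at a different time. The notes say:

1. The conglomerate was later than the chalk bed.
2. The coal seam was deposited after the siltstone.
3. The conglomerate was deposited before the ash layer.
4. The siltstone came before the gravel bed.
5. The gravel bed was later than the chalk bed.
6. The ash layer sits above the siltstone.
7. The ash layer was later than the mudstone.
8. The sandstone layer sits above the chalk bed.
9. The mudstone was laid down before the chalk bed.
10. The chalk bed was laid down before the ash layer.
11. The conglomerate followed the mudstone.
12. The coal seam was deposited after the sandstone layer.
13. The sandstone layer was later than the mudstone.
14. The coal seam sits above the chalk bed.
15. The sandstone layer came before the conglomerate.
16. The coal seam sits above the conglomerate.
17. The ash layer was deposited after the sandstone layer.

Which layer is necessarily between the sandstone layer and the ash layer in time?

the conglomerate

Tracing the constraints gives the sandstone layer → the conglomerate → the ash layer, so the conglomerate sits after the sandstone layer and before the ash layer.
No other layer is forced both after the sandstone layer and before the ash layer.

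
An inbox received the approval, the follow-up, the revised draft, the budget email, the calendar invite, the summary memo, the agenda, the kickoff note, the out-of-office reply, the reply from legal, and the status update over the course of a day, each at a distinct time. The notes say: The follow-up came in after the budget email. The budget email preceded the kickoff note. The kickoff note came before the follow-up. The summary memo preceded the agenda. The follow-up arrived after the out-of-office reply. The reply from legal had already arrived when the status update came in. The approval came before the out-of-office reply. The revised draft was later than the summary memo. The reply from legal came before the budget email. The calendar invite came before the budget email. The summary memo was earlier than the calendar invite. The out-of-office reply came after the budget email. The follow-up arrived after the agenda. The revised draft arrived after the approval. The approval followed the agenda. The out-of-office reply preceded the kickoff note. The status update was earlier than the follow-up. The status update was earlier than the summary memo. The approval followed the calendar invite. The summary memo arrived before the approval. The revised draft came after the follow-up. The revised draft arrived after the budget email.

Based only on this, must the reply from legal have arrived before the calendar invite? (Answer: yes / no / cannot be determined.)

yes

Chain the constraints: the reply from legal → the status update → the summary memo → the calendar invite. Each link is directly stated, so the reply from legal comes before the calendar invite.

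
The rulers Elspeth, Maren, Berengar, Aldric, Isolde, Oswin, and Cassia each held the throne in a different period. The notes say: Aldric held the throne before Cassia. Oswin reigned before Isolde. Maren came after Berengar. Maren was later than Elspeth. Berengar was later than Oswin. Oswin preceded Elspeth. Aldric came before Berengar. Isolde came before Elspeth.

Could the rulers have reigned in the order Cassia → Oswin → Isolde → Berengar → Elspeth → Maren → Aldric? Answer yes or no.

no

The constraints require Aldric before Berengar, but in the proposed sequence Berengar appears ahead of Aldric. That one violation is enough.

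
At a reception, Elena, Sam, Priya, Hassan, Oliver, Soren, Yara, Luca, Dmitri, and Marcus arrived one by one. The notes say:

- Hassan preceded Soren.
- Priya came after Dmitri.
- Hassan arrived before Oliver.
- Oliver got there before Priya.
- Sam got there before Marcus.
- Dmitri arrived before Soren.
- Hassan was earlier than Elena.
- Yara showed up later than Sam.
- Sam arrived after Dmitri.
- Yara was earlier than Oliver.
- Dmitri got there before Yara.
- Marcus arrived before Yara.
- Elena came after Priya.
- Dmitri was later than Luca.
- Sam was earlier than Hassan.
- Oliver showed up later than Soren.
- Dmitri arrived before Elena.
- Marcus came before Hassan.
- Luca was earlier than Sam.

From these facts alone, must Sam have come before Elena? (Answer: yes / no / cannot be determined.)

yes

Chain the constraints: Sam → Hassan → Elena. Each link is directly stated, so Sam comes before Elena.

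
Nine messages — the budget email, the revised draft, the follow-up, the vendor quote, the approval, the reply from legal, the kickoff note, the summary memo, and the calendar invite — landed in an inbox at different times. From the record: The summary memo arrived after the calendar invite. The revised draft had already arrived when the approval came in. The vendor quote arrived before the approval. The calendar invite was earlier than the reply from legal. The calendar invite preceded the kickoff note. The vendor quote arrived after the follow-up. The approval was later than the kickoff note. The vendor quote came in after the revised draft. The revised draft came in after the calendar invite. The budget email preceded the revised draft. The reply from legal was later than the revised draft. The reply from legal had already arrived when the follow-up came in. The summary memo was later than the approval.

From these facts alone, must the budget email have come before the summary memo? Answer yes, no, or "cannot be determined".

Chain the constraints: the budget email → the revised draft → the approval → the summary memo. Each link is directly stated, so the budget email comes before the summary memo.

yes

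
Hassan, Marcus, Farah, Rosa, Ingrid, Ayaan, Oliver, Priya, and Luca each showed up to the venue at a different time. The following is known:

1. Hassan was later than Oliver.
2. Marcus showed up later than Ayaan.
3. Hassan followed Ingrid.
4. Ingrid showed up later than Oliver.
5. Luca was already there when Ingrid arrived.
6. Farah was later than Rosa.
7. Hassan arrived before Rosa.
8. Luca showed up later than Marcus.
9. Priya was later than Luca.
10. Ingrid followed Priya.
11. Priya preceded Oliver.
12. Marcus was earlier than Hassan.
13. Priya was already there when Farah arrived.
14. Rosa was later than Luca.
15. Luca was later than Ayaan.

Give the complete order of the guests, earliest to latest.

The constraints fix every adjacent pair, so only one ordering works:
Ayaan → Marcus → Luca → Priya → Oliver → Ingrid → Hassan → Rosa → Farah.

Ayaan, Marcus, Luca, Priya, Oliver, Ingrid, Hassan, Rosa, Farah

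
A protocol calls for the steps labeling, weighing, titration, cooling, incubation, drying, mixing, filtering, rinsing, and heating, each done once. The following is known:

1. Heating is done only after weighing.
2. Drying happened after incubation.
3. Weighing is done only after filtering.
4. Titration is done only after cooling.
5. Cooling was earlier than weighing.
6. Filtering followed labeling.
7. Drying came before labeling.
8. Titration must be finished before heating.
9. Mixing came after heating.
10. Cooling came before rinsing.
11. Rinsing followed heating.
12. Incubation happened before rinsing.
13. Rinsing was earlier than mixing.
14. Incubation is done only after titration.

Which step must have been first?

cooling

Cooling has a chain of constraints placing it before every other step, so cooling must be first.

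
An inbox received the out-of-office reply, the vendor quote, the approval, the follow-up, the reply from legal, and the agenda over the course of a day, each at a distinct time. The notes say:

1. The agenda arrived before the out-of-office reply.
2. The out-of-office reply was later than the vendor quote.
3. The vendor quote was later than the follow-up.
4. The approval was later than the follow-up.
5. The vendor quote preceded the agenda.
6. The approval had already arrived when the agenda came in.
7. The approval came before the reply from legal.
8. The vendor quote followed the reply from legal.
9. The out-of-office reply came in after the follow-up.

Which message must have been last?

Every other message has a chain of constraints placing it before the out-of-office reply, so the out-of-office reply is last.

the out-of-office reply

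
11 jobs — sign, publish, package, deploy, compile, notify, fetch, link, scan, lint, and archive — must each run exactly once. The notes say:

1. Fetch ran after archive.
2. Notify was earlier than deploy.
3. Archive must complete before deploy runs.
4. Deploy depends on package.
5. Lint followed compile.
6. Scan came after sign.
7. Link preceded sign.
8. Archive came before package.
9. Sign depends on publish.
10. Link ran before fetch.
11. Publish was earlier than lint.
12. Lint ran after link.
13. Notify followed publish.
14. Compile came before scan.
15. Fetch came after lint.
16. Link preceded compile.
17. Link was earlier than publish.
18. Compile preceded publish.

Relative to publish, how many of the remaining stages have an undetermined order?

2

Forced before publish: compile and link; forced after publish: deploy, fetch, lint, notify, scan, and sign.
That leaves archive and package with no forced order relative to publish — 2.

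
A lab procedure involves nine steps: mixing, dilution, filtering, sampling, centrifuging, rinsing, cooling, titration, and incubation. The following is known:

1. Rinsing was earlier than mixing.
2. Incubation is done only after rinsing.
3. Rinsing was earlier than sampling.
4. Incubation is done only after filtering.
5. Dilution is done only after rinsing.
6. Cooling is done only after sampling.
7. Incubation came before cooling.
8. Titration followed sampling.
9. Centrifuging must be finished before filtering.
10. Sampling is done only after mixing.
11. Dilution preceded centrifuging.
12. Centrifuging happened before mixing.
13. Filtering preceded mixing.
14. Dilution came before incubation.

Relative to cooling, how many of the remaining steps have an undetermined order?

Forced before cooling: centrifuging, dilution, filtering, incubation, mixing, rinsing, and sampling.
That leaves titration with no forced order relative to cooling — 1.

1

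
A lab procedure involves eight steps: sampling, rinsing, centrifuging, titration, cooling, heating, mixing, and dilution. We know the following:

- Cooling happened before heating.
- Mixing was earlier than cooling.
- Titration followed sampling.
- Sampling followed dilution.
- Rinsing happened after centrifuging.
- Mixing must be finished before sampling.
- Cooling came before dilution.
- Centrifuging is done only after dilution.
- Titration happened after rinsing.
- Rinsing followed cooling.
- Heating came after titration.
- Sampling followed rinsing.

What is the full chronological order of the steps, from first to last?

mixing, cooling, dilution, centrifuging, rinsing, sampling, titration, heating

The constraints fix every adjacent pair, so only one ordering works:
mixing → cooling → dilution → centrifuging → rinsing → sampling → titration → heating.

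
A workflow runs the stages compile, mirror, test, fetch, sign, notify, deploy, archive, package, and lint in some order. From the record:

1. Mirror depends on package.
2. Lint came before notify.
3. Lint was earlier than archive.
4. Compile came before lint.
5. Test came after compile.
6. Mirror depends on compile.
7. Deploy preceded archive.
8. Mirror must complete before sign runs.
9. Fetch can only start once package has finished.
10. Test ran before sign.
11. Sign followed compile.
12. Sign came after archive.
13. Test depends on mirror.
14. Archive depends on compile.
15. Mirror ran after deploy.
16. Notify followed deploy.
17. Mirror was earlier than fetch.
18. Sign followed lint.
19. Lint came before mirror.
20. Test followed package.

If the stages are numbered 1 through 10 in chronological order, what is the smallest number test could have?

6

Compile, deploy, lint, mirror, and package must all come before test — 5 forced predecessors.
Nothing else is forced ahead of test, so its earliest slot is position 5 + 1 = 6.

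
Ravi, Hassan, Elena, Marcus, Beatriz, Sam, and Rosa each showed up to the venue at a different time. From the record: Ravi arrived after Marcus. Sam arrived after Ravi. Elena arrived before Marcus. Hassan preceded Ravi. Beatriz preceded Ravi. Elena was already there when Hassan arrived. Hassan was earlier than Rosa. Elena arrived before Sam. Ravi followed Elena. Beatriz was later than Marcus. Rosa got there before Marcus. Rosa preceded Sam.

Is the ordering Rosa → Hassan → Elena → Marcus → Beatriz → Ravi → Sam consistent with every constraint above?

The constraints require Elena before Hassan, but in the proposed sequence Hassan appears ahead of Elena. That one violation is enough.

no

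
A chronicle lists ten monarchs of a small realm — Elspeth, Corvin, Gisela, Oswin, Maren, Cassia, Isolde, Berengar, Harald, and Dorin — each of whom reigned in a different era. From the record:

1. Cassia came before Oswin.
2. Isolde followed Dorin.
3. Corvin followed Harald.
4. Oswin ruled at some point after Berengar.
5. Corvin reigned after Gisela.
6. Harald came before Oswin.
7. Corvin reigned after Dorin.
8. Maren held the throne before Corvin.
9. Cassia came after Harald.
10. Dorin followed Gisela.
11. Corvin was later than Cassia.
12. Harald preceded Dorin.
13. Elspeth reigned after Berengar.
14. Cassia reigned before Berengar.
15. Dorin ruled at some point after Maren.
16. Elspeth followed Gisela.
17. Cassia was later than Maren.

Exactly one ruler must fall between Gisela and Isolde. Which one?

Tracing the constraints gives Gisela → Dorin → Isolde, so Dorin sits after Gisela and before Isolde.
No other ruler is forced both after Gisela and before Isolde.

Dorin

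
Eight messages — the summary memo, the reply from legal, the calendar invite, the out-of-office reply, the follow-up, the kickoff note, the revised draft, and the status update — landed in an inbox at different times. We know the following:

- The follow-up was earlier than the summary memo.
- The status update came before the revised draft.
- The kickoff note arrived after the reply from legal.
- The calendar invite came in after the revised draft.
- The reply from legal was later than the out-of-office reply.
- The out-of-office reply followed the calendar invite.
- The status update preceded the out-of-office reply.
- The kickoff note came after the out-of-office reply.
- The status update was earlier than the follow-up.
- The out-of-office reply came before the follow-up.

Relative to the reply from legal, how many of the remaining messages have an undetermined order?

Forced before the reply from legal: the calendar invite, the out-of-office reply, the revised draft, and the status update; forced after the reply from legal: the kickoff note.
That leaves the follow-up and the summary memo with no forced order relative to the reply from legal — 2.

2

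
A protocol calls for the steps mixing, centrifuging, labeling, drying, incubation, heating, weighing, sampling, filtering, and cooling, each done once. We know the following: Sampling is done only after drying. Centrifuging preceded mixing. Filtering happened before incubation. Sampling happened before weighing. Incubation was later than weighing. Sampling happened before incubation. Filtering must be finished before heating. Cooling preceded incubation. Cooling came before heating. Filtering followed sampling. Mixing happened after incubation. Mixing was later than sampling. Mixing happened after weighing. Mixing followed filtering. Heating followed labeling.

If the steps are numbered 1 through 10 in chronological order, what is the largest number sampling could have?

Sampling must come before filtering, heating, incubation, mixing, and weighing — 5 steps forced after it.
Everything else can be placed before sampling in some valid order, so sampling can sit as late as position 10 − 5 = 5.

5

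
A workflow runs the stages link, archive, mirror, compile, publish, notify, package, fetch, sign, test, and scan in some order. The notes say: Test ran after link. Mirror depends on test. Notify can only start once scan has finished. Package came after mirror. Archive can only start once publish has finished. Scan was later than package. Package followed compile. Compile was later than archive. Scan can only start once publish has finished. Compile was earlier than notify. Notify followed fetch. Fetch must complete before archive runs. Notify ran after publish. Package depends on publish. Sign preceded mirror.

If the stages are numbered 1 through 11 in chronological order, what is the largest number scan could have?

10

Scan must come before notify — 1 stage forced after it.
Everything else can be placed before scan in some valid order, so scan can sit as late as position 11 − 1 = 10.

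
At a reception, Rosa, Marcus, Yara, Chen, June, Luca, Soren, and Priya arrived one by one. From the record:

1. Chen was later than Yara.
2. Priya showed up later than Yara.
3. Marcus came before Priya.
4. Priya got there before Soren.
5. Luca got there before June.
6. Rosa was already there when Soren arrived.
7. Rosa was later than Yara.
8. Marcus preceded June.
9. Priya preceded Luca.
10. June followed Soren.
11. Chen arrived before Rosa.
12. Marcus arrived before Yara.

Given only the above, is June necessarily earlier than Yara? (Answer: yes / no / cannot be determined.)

no

Tracing the constraints gives Yara → Priya → Soren → June, so Yara must come before June.
That means June cannot be before Yara.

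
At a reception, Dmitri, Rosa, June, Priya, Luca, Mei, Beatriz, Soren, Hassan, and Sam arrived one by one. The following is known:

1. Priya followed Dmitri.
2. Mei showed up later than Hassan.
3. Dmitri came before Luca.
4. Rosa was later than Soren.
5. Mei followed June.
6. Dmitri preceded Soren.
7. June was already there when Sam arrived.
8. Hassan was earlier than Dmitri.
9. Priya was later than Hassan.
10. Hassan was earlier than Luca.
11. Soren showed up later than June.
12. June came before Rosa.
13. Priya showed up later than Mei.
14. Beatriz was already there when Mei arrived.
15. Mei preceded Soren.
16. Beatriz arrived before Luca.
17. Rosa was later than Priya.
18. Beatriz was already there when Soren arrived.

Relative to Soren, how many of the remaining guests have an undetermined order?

Forced before Soren: Beatriz, Dmitri, Hassan, June, and Mei; forced after Soren: Rosa.
That leaves Luca, Priya, and Sam with no forced order relative to Soren — 3.

3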